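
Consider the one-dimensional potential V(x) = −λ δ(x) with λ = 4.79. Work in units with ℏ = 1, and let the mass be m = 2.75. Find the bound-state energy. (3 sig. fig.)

E = -31.5

For x ≠ 0 the bound state is ψ ∝ e^{−κ|x|}; integrating the TISE across the delta gives the cusp condition 2κ = 2mλ/ℏ², so κ = 13.17.
Then E = −ℏ²κ²/(2m) = −mλ²/(2ℏ²) = -31.55.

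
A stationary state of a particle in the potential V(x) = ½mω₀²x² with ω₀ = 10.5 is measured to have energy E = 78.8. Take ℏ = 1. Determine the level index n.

E_n = ℏω₀(n + ½) ⇒ n = E/(ℏω₀) − ½ = 78.8/10.5 − 0.5 = 7.005 → n = 7.

n = 7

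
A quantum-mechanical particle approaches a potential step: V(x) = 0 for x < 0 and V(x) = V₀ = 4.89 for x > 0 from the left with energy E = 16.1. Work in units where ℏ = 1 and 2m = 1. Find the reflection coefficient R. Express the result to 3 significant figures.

On each side the TISE gives plane waves with k = √(2m(E − V))/ℏ: k₁ = √(2·½·16.1) = 4.012, k₂ = √(2·½·11.21) = 3.348.
Matching ψ and ψ′ at x = 0 gives r = (k₁ − k₂)/(k₁ + k₂), so R = r² = 0.008146 and T = 1 − R = 0.9919.

R = 0.00815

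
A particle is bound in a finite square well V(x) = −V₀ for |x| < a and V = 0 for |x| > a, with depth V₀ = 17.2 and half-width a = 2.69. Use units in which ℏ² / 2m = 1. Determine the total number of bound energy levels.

N = 8

Define the well-strength parameter z₀ = (a/ℏ)√(2mV₀) = 2.69 × √(2·0.5·17.2) = 11.16.
A new bound state (alternating even/odd) appears each time z₀ passes a multiple of π/2, so N = ⌊2z₀/π⌋ + 1 = ⌊7.102⌋ + 1 = 8.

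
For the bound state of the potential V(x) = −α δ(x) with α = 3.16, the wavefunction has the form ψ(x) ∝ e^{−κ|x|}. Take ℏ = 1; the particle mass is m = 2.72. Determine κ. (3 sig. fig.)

κ = 8.60

Integrating the TISE across x = 0 gives the cusp condition ψ'(0⁺) − ψ'(0⁻) = −(2mα/ℏ²)ψ(0).
With ψ ∝ e^{−κ|x|} this yields −2κ = −2mα/ℏ², so κ = mα/ℏ² = 8.595.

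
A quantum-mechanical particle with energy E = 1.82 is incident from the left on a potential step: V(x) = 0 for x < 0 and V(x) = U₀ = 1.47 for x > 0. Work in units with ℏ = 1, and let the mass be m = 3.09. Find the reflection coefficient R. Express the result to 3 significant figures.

The wavenumbers are k₁ = √(2mE)/ℏ = 3.354 on the left and k₂ = √(2m(E − U₀))/ℏ = 1.471 on the right.
Matching ψ and ψ′ at x = 0 gives r = (k₁ − k₂)/(k₁ + k₂), so R = r² = 0.1523 and T = 1 − R = 0.8477.

R = 0.152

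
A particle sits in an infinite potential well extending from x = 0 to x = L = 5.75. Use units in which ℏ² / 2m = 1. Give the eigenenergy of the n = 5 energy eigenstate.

Requiring ψ(0) = ψ(L) = 0 quantises k = nπ/L, hence E_n = ℏ²k²/2m = n²π²ℏ²/(2mL²).
E_5 = 5² × π² / (2 × 0.5 × 5.75²) = 7.463.

E = 7.46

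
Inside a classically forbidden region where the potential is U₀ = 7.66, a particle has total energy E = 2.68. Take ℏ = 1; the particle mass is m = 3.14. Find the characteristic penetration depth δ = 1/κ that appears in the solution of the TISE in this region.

δ = 0.179

Since E < U₀ the TISE in this region is ψ'' = κ²ψ with κ = √(2m(U₀ − E))/ℏ.
κ = √(2 × 3.14 × 4.98) = 5.592. The penetration depth is δ = 1/κ = 0.179.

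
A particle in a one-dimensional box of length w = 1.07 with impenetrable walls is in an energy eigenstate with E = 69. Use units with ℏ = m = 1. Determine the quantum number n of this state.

From E_n = n²π²ℏ²/(2mw²) invert to n = √(2mw²E)/(πℏ).
n = (1.07/π) × √(2 × 1 × 69) = 4.001 → n = 4.

n = 4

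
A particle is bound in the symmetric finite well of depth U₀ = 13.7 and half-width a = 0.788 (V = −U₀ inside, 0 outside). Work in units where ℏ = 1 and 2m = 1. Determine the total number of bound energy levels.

The dimensionless depth is z₀ = a√(2mU₀)/ℏ = 0.788 × √(13.70) = 2.917.
The even/odd transcendental equations gain one root per π/2 in z₀, giving N = 1 + ⌊2z₀/π⌋ = 1 + ⌊1.857⌋ = 2.

N = 2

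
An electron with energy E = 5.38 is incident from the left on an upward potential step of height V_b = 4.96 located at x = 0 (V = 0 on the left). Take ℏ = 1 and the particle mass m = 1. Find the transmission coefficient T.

T = 0.683

On each side the TISE gives plane waves with k = √(2m(E − V))/ℏ: k₁ = √(2·1·5.38) = 3.280, k₂ = √(2·1·0.42) = 0.9165.
Continuity of ψ and ψ′ at the step yields the reflection amplitude r = (k₁ − k₂)/(k₁ + k₂) = 0.5632; thus R = |r|² = 0.3172, T = 0.6828.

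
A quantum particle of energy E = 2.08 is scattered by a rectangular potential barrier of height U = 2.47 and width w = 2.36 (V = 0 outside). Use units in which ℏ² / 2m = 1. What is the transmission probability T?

Since E < U the interior solution is evanescent with decay constant κ = √(2m(U − E))/ℏ = 0.6245.
κw = 1.474, sinh(κw) = 2.068.
Matching ψ, ψ′ at both faces gives T = [1 + U² sinh²(κw) / (4E(U − E))]⁻¹ = 1/9.044 = 0.111.

T = 0.111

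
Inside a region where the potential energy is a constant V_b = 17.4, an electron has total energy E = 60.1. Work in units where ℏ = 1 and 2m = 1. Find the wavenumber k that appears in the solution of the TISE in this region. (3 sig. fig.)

With E > V_b the solution is oscillatory, ψ ∝ e^{±ikx} with k = √(2m(E − V_b))/ℏ.
k = √(2 × 0.5 × 42.7) = 6.535.

k = 6.53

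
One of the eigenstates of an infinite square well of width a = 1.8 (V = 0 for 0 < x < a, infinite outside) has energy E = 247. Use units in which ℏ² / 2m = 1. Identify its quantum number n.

From E_n = n²π²ℏ²/(2ma²) invert to n = √(2ma²E)/(πℏ).
n = (1.8/π) × √(2 × 0.5 × 247) = 9.005 → n = 9.

n = 9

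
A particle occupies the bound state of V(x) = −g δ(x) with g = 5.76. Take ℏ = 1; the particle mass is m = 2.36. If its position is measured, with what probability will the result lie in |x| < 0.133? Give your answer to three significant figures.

P = 0.973

The normalised bound state is ψ = √κ e^{−κ|x|} with κ = mg/ℏ² = 13.59.
P(|x| < d) = ∫_{−d}^{d} κ e^{−2κ|x|} dx = 1 − e^{−2κd} = 1 − e^{−3.616} = 0.9731.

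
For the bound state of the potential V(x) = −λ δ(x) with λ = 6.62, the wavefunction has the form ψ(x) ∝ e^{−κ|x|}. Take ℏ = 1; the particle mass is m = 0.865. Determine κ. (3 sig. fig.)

κ = 5.73

Integrating the TISE across x = 0 gives the cusp condition ψ'(0⁺) − ψ'(0⁻) = −(2mλ/ℏ²)ψ(0).
With ψ ∝ e^{−κ|x|} this yields −2κ = −2mλ/ℏ², so κ = mλ/ℏ² = 5.726.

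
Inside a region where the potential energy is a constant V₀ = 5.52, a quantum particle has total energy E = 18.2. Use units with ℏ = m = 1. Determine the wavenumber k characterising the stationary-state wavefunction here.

With E > V₀ the solution is oscillatory, ψ ∝ e^{±ikx} with k = √(2m(E − V₀))/ℏ.
k = √(2 × 1 × 12.68) = 5.036.

k = 5.04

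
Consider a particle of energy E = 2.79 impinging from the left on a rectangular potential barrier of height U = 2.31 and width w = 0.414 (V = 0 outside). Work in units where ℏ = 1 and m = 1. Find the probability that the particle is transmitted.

Above the barrier the interior wavenumber is k₂ = √(2m(E − U))/ℏ = 0.9798, giving phase k₂w = 0.4056.
T = [1 + U² sin²(k₂w) / (4E(E − U))]⁻¹ = 1/1.155 = 0.866.

T = 0.866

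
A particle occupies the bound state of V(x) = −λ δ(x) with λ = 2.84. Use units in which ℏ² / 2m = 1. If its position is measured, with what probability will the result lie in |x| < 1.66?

The normalised bound state is ψ = √κ e^{−κ|x|} with κ = mλ/ℏ² = 1.420.
P(|x| < d) = ∫_{−d}^{d} κ e^{−2κ|x|} dx = 1 − e^{−2κd} = 1 − e^{−4.714} = 0.9910.

P = 0.991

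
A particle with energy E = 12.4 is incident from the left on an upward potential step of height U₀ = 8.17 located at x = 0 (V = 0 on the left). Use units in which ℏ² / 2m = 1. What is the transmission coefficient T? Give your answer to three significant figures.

T = 0.931

The wavenumbers are k₁ = √(2mE)/ℏ = 3.521 on the left and k₂ = √(2m(E − U₀))/ℏ = 2.057 on the right.
Matching ψ and ψ′ at x = 0 gives r = (k₁ − k₂)/(k₁ + k₂), so R = r² = 0.06895 and T = 1 − R = 0.9311.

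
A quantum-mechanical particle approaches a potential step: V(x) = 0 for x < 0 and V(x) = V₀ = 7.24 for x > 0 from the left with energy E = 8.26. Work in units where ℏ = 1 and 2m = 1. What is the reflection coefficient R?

On each side the TISE gives plane waves with k = √(2m(E − V))/ℏ: k₁ = √(2·½·8.26) = 2.874, k₂ = √(2·½·1.02) = 1.010.
Matching ψ and ψ′ at x = 0 gives r = (k₁ − k₂)/(k₁ + k₂), so R = r² = 0.2303 and T = 1 − R = 0.7697.

R = 0.230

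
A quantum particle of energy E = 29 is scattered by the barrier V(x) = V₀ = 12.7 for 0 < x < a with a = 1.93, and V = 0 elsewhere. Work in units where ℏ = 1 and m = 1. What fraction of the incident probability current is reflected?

E > V₀: inside the barrier k₂ = √(2m(E − V₀))/ℏ = 5.710, k₂a = 11.02.
Matching at both interfaces gives T⁻¹ = 1 + V₀² sin²(k₂a) / [4E(E − V₀)] = 1.085, hence T = 0.921.
R = 1 − T = 0.0786.

R = 0.0786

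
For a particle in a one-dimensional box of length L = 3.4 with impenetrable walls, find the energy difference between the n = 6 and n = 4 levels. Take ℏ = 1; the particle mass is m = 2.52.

E_n = n²π²ℏ²/(2mL²), so ΔE = (6² − 4²) π²ℏ²/(2mL²).
ΔE = 20 × π² / (2 × 2.52 × 3.4²) = 3.388.

ΔE = 3.39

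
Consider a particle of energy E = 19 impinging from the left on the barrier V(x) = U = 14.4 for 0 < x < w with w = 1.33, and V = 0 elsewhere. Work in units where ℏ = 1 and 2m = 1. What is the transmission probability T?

T = 0.954

E > U: inside the barrier k₂ = √(2m(E − U))/ℏ = 2.145, k₂w = 2.853.
Matching at both interfaces gives T⁻¹ = 1 + U² sin²(k₂w) / [4E(E − U)] = 1.048, hence T = 0.954.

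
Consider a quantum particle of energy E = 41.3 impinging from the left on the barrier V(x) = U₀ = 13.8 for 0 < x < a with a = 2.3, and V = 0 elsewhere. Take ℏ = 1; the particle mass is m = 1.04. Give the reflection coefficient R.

E > U₀: inside the barrier k₂ = √(2m(E − U₀))/ℏ = 7.563, k₂a = 17.40.
Matching at both interfaces gives T⁻¹ = 1 + U₀² sin²(k₂a) / [4E(E − U₀)] = 1.041, hence T = 0.960.
R = 1 − T = 0.0397.

R = 0.0397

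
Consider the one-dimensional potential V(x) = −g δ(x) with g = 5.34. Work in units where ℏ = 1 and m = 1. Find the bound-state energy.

E = -14.3

The bound state is ψ(x) = √κ e^{−κ|x|}. The derivative jump ψ'(0⁺) − ψ'(0⁻) = −(2mg/ℏ²)ψ(0) fixes κ = mg/ℏ² = 5.340.
Then E = −ℏ²κ²/(2m) = −mg²/(2ℏ²) = -14.26.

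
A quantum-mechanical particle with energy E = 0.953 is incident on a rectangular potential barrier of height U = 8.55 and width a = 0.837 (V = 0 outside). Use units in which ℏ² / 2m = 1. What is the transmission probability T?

T = 0.0158

E < U: inside the barrier ψ ∝ e^{±κx} with κ = √(2m(U − E))/ℏ = 2.756.
κa = 2.307, sinh(κa) = 4.972.
Matching ψ, ψ′ at both faces gives T = [1 + U² sinh²(κa) / (4E(U − E))]⁻¹ = 1/63.41 = 0.0158.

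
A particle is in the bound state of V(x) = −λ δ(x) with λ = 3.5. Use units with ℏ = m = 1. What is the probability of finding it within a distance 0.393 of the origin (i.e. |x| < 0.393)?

The normalised bound state is ψ = √κ e^{−κ|x|} with κ = mλ/ℏ² = 3.500.
P(|x| < d) = ∫_{−d}^{d} κ e^{−2κ|x|} dx = 1 − e^{−2κd} = 1 − e^{−2.751} = 0.9361.

P = 0.936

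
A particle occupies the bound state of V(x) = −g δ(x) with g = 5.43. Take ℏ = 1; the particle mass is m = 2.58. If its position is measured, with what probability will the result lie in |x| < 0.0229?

The normalised bound state is ψ = √κ e^{−κ|x|} with κ = mg/ℏ² = 14.01.
P(|x| < d) = ∫_{−d}^{d} κ e^{−2κ|x|} dx = 1 − e^{−2κd} = 1 − e^{−0.6416} = 0.4736.

P = 0.474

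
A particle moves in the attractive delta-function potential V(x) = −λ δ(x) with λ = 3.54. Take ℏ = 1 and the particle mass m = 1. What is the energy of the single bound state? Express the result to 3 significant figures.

The bound state is ψ(x) = √κ e^{−κ|x|}. The derivative jump ψ'(0⁺) − ψ'(0⁻) = −(2mλ/ℏ²)ψ(0) fixes κ = mλ/ℏ² = 3.540.
Then E = −ℏ²κ²/(2m) = −mλ²/(2ℏ²) = -6.266.

E = -6.27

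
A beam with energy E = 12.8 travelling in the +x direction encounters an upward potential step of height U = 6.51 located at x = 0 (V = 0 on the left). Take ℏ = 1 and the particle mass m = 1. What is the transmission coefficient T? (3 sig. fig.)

T = 0.969

The wavenumbers are k₁ = √(2mE)/ℏ = 5.060 on the left and k₂ = √(2m(E − U))/ℏ = 3.547 on the right.
Matching ψ and ψ′ at x = 0 gives r = (k₁ − k₂)/(k₁ + k₂), so R = r² = 0.03090 and T = 1 − R = 0.9691.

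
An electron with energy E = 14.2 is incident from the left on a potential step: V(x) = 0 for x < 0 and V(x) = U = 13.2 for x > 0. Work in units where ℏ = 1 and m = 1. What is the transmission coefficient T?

The wavenumbers are k₁ = √(2mE)/ℏ = 5.329 on the left and k₂ = √(2m(E − U))/ℏ = 1.414 on the right.
Continuity of ψ and ψ′ at the step yields the reflection amplitude r = (k₁ − k₂)/(k₁ + k₂) = 0.5806; thus R = |r|² = 0.3371, T = 0.6629.

T = 0.663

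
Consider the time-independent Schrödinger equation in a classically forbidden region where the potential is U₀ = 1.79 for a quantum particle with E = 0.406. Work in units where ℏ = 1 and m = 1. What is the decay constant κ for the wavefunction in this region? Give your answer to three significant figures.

κ = 1.66

Since E < U₀ the TISE in this region is ψ'' = κ²ψ with κ = √(2m(U₀ − E))/ℏ.
κ = √(2 × 1 × 1.384) = 1.664.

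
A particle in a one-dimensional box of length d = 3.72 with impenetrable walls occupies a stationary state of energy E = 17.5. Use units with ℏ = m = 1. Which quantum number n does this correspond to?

From E_n = n²π²ℏ²/(2md²) invert to n = √(2md²E)/(πℏ).
n = (3.72/π) × √(2 × 1 × 17.5) = 7.005 → n = 7.

n = 7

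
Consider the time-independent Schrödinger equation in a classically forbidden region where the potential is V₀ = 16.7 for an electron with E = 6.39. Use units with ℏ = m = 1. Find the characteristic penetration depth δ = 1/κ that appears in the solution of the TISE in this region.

Since E < V₀ the TISE in this region is ψ'' = κ²ψ with κ = √(2m(V₀ − E))/ℏ.
κ = √(2 × 1 × 10.31) = 4.541. The penetration depth is δ = 1/κ = 0.220.

δ = 0.220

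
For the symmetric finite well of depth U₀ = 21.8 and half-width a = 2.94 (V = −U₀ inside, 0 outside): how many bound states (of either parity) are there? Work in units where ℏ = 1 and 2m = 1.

N = 9

Define the well-strength parameter z₀ = (a/ℏ)√(2mU₀) = 2.94 × √(2·0.5·21.8) = 13.73.
A new bound state (alternating even/odd) appears each time z₀ passes a multiple of π/2, so N = ⌊2z₀/π⌋ + 1 = ⌊8.739⌋ + 1 = 9.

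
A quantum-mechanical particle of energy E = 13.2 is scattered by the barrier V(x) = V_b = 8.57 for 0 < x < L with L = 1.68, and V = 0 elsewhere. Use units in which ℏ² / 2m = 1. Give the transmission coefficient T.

T = 0.941

Above the barrier the interior wavenumber is k₂ = √(2m(E − V_b))/ℏ = 2.152, giving phase k₂L = 3.615.
Matching at both interfaces gives T⁻¹ = 1 + V_b² sin²(k₂L) / [4E(E − V_b)] = 1.062, hence T = 0.941.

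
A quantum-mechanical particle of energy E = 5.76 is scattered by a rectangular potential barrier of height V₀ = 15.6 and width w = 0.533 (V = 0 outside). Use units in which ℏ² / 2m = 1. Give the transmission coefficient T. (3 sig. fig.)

T = 0.124

Since E < V₀ the interior solution is evanescent with decay constant κ = √(2m(V₀ − E))/ℏ = 3.137.
κw = 1.672, sinh(κw) = 2.567.
The exact tunnelling result is T⁻¹ = 1 + V₀² sinh²(κw) / [4E(V₀ − E)] = 8.075, so T = 0.124.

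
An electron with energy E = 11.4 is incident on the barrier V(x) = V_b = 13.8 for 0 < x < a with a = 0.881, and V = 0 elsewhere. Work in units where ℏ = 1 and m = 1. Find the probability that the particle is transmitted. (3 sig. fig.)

Since E < V_b the interior solution is evanescent with decay constant κ = √(2m(V_b − E))/ℏ = 2.191.
κa = 1.930, sinh(κa) = 3.373.
The exact tunnelling result is T⁻¹ = 1 + V_b² sinh²(κa) / [4E(V_b − E)] = 20.80, so T = 0.0481.

T = 0.0481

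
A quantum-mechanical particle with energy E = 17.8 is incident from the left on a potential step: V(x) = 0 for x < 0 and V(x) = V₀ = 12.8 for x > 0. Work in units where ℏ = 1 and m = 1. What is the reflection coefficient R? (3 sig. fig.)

On each side the TISE gives plane waves with k = √(2m(E − V))/ℏ: k₁ = √(2·1·17.8) = 5.967, k₂ = √(2·1·5) = 3.162.
Matching ψ and ψ′ at x = 0 gives r = (k₁ − k₂)/(k₁ + k₂), so R = r² = 0.09437 and T = 1 − R = 0.9056.

R = 0.0944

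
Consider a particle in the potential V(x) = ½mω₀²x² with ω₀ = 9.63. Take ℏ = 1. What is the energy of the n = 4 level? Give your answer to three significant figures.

E = 43.3

The oscillator eigenvalues are E_n = ℏω₀(n + ½), so E_4 = 9.63 × 4.5 = 43.34.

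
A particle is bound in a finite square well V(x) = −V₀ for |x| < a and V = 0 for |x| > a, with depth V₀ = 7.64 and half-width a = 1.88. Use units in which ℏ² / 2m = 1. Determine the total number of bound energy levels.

The dimensionless depth is z₀ = a√(2mV₀)/ℏ = 1.88 × √(7.640) = 5.196.
A new bound state (alternating even/odd) appears each time z₀ passes a multiple of π/2, so N = ⌊2z₀/π⌋ + 1 = ⌊3.308⌋ + 1 = 4.

N = 4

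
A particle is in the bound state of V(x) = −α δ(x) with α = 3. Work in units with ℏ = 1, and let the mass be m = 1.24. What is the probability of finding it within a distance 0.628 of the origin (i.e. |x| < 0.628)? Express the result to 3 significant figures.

P = 0.991

The normalised bound state is ψ = √κ e^{−κ|x|} with κ = mα/ℏ² = 3.720.
P(|x| < d) = ∫_{−d}^{d} κ e^{−2κ|x|} dx = 1 − e^{−2κd} = 1 − e^{−4.672} = 0.9906.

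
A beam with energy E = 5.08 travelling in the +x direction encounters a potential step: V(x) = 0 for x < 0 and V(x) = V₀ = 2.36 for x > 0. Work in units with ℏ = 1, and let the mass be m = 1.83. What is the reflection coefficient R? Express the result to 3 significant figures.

On each side the TISE gives plane waves with k = √(2m(E − V))/ℏ: k₁ = √(2·1.83·5.08) = 4.312, k₂ = √(2·1.83·2.72) = 3.155.
Continuity of ψ and ψ′ at the step yields the reflection amplitude r = (k₁ − k₂)/(k₁ + k₂) = 0.1549; thus R = |r|² = 0.02400, T = 0.9760.

R = 0.0240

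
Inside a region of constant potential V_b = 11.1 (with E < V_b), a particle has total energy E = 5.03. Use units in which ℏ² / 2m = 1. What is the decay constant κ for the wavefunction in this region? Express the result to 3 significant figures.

Since E < V_b the TISE in this region is ψ'' = κ²ψ with κ = √(2m(V_b − E))/ℏ.
κ = √(2 × 0.5 × 6.07) = 2.464.

κ = 2.46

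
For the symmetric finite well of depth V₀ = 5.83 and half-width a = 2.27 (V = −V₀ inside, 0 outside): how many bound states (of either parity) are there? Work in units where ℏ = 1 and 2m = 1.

N = 4

Define the well-strength parameter z₀ = (a/ℏ)√(2mV₀) = 2.27 × √(2·0.5·5.83) = 5.481.
A new bound state (alternating even/odd) appears each time z₀ passes a multiple of π/2, so N = ⌊2z₀/π⌋ + 1 = ⌊3.489⌋ + 1 = 4.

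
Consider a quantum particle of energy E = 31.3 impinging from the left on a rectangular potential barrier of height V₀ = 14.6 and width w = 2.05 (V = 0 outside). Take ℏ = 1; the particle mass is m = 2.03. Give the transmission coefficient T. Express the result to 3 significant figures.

Above the barrier the interior wavenumber is k₂ = √(2m(E − V₀))/ℏ = 8.234, giving phase k₂w = 16.88.
Matching at both interfaces gives T⁻¹ = 1 + V₀² sin²(k₂w) / [4E(E − V₀)] = 1.087, hence T = 0.920.

T = 0.920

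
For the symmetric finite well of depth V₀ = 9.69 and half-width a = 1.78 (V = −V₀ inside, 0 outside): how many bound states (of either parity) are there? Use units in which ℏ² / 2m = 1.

The dimensionless depth is z₀ = a√(2mV₀)/ℏ = 1.78 × √(9.690) = 5.541.
The even/odd transcendental equations gain one root per π/2 in z₀, giving N = 1 + ⌊2z₀/π⌋ = 1 + ⌊3.527⌋ = 4.

N = 4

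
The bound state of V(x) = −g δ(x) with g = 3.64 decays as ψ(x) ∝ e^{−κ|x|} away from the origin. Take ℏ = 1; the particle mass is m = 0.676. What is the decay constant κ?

κ = 2.46

Integrate −(ℏ²/2m)ψ'' − gδ(x)ψ = Eψ from −ε to +ε: the ψ'' term gives ψ'(0⁺) − ψ'(0⁻) and the δ term gives −(2mg/ℏ²)ψ(0).
With ψ ∝ e^{−κ|x|} this yields −2κ = −2mg/ℏ², so κ = mg/ℏ² = 2.461.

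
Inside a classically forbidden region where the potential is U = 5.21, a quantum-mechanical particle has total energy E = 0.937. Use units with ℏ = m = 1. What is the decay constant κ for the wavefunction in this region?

κ = 2.92

Since E < U the TISE in this region is ψ'' = κ²ψ with κ = √(2m(U − E))/ℏ.
κ = √(2 × 1 × 4.273) = 2.923.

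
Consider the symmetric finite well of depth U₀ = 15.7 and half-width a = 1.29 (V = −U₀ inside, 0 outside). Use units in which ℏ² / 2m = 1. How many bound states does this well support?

Define the well-strength parameter z₀ = (a/ℏ)√(2mU₀) = 1.29 × √(2·0.5·15.7) = 5.111.
The even/odd transcendental equations gain one root per π/2 in z₀, giving N = 1 + ⌊2z₀/π⌋ = 1 + ⌊3.254⌋ = 4.

N = 4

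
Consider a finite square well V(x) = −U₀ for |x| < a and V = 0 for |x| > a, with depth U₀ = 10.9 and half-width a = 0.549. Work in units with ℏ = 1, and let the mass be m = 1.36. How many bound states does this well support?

The dimensionless depth is z₀ = a√(2mU₀)/ℏ = 0.549 × √(29.65) = 2.989.
A new bound state (alternating even/odd) appears each time z₀ passes a multiple of π/2, so N = ⌊2z₀/π⌋ + 1 = ⌊1.903⌋ + 1 = 2.

N = 2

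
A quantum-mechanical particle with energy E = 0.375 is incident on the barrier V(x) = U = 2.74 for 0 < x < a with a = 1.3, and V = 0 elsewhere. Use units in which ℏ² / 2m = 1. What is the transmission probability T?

E < U: inside the barrier ψ ∝ e^{±κx} with κ = √(2m(U − E))/ℏ = 1.538.
κa = 1.999, sinh(κa) = 3.624.
Matching ψ, ψ′ at both faces gives T = [1 + U² sinh²(κa) / (4E(U − E))]⁻¹ = 1/28.79 = 0.0347.

T = 0.0347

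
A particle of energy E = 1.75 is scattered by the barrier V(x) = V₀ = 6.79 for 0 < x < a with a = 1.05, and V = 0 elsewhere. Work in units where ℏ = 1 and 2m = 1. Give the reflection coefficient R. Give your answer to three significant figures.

R = 0.973

E < V₀: inside the barrier ψ ∝ e^{±κx} with κ = √(2m(V₀ − E))/ℏ = 2.245.
κa = 2.357, sinh(κa) = 5.234.
The exact tunnelling result is T⁻¹ = 1 + V₀² sinh²(κa) / [4E(V₀ − E)] = 36.79, so T = 0.0272.
R = 1 − T = 0.973.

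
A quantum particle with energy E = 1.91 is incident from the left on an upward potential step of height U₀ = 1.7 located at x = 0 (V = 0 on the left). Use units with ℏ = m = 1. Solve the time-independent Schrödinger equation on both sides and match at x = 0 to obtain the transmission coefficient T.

T = 0.748

The wavenumbers are k₁ = √(2mE)/ℏ = 1.954 on the left and k₂ = √(2m(E − U₀))/ℏ = 0.6481 on the right.
Matching ψ and ψ′ at x = 0 gives r = (k₁ − k₂)/(k₁ + k₂), so R = r² = 0.2520 and T = 1 − R = 0.7480.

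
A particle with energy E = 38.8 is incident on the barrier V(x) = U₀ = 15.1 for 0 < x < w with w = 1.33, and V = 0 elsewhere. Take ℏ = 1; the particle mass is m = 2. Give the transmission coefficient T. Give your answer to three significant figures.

Above the barrier the interior wavenumber is k₂ = √(2m(E − U₀))/ℏ = 9.737, giving phase k₂w = 12.95.
Matching at both interfaces gives T⁻¹ = 1 + U₀² sin²(k₂w) / [4E(E − U₀)] = 1.009, hence T = 0.991.

T = 0.991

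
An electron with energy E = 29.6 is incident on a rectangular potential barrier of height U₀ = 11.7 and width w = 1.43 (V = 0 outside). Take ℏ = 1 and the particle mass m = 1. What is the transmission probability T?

T = 0.964

E > U₀: inside the barrier k₂ = √(2m(E − U₀))/ℏ = 5.983, k₂w = 8.556.
T = [1 + U₀² sin²(k₂w) / (4E(E − U₀))]⁻¹ = 1/1.038 = 0.964.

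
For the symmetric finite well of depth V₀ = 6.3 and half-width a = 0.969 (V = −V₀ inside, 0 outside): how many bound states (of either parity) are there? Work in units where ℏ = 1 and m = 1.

N = 3

Define the well-strength parameter z₀ = (a/ℏ)√(2mV₀) = 0.969 × √(2·1·6.3) = 3.440.
The even/odd transcendental equations gain one root per π/2 in z₀, giving N = 1 + ⌊2z₀/π⌋ = 1 + ⌊2.190⌋ = 3.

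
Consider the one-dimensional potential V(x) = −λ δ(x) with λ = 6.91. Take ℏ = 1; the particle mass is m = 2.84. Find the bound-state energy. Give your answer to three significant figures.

E = -67.8

The bound state is ψ(x) = √κ e^{−κ|x|}. The derivative jump ψ'(0⁺) − ψ'(0⁻) = −(2mλ/ℏ²)ψ(0) fixes κ = mλ/ℏ² = 19.62.
Then E = −ℏ²κ²/(2m) = −mλ²/(2ℏ²) = -67.80.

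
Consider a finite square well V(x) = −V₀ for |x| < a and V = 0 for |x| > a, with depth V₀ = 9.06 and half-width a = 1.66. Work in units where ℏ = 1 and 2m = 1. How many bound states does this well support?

N = 4

The dimensionless depth is z₀ = a√(2mV₀)/ℏ = 1.66 × √(9.060) = 4.997.
A new bound state (alternating even/odd) appears each time z₀ passes a multiple of π/2, so N = ⌊2z₀/π⌋ + 1 = ⌊3.181⌋ + 1 = 4.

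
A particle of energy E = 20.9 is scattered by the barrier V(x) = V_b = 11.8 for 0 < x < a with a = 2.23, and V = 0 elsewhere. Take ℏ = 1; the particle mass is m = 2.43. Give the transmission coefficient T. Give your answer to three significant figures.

E > V_b: inside the barrier k₂ = √(2m(E − V_b))/ℏ = 6.650, k₂a = 14.83.
Matching at both interfaces gives T⁻¹ = 1 + V_b² sin²(k₂a) / [4E(E − V_b)] = 1.108, hence T = 0.902.

T = 0.902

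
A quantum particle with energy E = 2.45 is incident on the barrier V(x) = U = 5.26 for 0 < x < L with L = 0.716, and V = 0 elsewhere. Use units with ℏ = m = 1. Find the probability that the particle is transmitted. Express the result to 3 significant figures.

Since E < U the interior solution is evanescent with decay constant κ = √(2m(U − E))/ℏ = 2.371.
κL = 1.697, sinh(κL) = 2.638.
Matching ψ, ψ′ at both faces gives T = [1 + U² sinh²(κL) / (4E(U − E))]⁻¹ = 1/7.993 = 0.125.

T = 0.125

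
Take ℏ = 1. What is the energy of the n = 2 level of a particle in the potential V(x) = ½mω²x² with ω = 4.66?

Using E_n = (n + ½)ℏω: E_2 = 2.5 × 4.66 = 11.65.

E = 11.7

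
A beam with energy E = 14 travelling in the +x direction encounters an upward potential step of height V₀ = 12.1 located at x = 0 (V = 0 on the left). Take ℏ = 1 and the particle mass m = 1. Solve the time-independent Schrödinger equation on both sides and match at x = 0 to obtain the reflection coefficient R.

R = 0.213

On each side the TISE gives plane waves with k = √(2m(E − V))/ℏ: k₁ = √(2·1·14) = 5.292, k₂ = √(2·1·1.9) = 1.949.
Matching ψ and ψ′ at x = 0 gives r = (k₁ − k₂)/(k₁ + k₂), so R = r² = 0.2130 and T = 1 − R = 0.7870.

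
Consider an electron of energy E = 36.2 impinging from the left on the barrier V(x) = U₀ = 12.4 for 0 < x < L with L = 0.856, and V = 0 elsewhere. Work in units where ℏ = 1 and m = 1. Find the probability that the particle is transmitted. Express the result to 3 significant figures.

E > U₀: inside the barrier k₂ = √(2m(E − U₀))/ℏ = 6.899, k₂L = 5.906.
Matching at both interfaces gives T⁻¹ = 1 + U₀² sin²(k₂L) / [4E(E − U₀)] = 1.006, hence T = 0.994.

T = 0.994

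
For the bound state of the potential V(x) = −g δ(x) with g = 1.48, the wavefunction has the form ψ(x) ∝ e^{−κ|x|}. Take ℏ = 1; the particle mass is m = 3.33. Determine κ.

κ = 4.93

Integrating the TISE across x = 0 gives the cusp condition ψ'(0⁺) − ψ'(0⁻) = −(2mg/ℏ²)ψ(0).
With ψ ∝ e^{−κ|x|} this yields −2κ = −2mg/ℏ², so κ = mg/ℏ² = 4.928.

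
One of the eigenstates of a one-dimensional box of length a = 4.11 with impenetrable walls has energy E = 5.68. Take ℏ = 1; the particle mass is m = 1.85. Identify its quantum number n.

n = 6

From E_n = n²π²ℏ²/(2ma²) invert to n = √(2ma²E)/(πℏ).
n = (4.11/π) × √(2 × 1.85 × 5.68) = 5.997 → n = 6.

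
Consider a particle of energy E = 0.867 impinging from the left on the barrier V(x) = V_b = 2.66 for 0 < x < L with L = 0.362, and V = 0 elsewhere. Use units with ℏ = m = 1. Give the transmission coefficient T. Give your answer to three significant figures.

T = 0.616

E < V_b: inside the barrier ψ ∝ e^{±κx} with κ = √(2m(V_b − E))/ℏ = 1.894.
κL = 0.6855, sinh(κL) = 0.7405.
Matching ψ, ψ′ at both faces gives T = [1 + V_b² sinh²(κL) / (4E(V_b − E))]⁻¹ = 1/1.624 = 0.616.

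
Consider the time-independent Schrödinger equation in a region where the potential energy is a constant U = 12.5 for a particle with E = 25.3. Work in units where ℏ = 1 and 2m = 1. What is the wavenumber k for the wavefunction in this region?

With E > U the solution is oscillatory, ψ ∝ e^{±ikx} with k = √(2m(E − U))/ℏ.
k = √(2 × 0.5 × 12.8) = 3.578.

k = 3.58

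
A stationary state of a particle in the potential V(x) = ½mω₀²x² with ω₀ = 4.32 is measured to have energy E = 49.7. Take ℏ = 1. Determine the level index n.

E_n = ℏω₀(n + ½) ⇒ n = E/(ℏω₀) − ½ = 49.7/4.32 − 0.5 = 11.005 → n = 11.

n = 11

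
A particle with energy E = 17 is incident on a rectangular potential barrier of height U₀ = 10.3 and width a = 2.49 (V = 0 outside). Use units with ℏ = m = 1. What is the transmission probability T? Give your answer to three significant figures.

Above the barrier the interior wavenumber is k₂ = √(2m(E − U₀))/ℏ = 3.661, giving phase k₂a = 9.115.
Matching at both interfaces gives T⁻¹ = 1 + U₀² sin²(k₂a) / [4E(E − U₀)] = 1.022, hence T = 0.979.

T = 0.979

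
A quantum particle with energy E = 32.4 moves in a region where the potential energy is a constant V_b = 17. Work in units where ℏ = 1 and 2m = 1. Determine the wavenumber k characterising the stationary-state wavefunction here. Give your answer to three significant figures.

With E > V_b the solution is oscillatory, ψ ∝ e^{±ikx} with k = √(2m(E − V_b))/ℏ.
k = √(2 × 0.5 × 15.4) = 3.924.

k = 3.92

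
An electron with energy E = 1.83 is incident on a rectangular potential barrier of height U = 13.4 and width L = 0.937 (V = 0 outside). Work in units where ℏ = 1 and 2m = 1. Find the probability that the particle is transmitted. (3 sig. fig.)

T = 0.00322

E < U: inside the barrier ψ ∝ e^{±κx} with κ = √(2m(U − E))/ℏ = 3.401.
κL = 3.187, sinh(κL) = 12.09.
Matching ψ, ψ′ at both faces gives T = [1 + U² sinh²(κL) / (4E(U − E))]⁻¹ = 1/310.9 = 0.00322.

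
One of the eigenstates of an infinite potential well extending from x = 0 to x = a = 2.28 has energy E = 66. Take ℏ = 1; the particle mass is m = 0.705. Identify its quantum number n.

From E_n = n²π²ℏ²/(2ma²) invert to n = √(2ma²E)/(πℏ).
n = (2.28/π) × √(2 × 0.705 × 66) = 7.001 → n = 7.

n = 7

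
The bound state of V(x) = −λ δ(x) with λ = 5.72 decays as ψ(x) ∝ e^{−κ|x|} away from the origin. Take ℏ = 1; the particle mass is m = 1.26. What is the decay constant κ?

Integrate −(ℏ²/2m)ψ'' − λδ(x)ψ = Eψ from −ε to +ε: the ψ'' term gives ψ'(0⁺) − ψ'(0⁻) and the δ term gives −(2mλ/ℏ²)ψ(0).
With ψ ∝ e^{−κ|x|} this yields −2κ = −2mλ/ℏ², so κ = mλ/ℏ² = 7.207.

κ = 7.21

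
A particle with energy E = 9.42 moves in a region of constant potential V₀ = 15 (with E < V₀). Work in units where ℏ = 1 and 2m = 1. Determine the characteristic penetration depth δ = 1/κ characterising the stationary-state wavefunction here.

Since E < V₀ the TISE in this region is ψ'' = κ²ψ with κ = √(2m(V₀ − E))/ℏ.
κ = √(2 × 0.5 × 5.58) = 2.362. The penetration depth is δ = 1/κ = 0.423.

δ = 0.423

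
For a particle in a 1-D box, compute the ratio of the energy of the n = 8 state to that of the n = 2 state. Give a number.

Since E_n ∝ n², the ratio is (8/2)² = 16.

16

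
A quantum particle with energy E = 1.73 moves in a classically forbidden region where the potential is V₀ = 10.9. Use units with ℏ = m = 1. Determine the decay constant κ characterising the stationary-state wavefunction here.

κ = 4.28

Since E < V₀ the TISE in this region is ψ'' = κ²ψ with κ = √(2m(V₀ − E))/ℏ.
κ = √(2 × 1 × 9.17) = 4.283.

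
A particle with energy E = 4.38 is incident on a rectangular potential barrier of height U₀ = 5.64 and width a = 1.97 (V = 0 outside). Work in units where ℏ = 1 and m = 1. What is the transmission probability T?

E < U₀: inside the barrier ψ ∝ e^{±κx} with κ = √(2m(U₀ − E))/ℏ = 1.587.
κa = 3.127, sinh(κa) = 11.38.
Matching ψ, ψ′ at both faces gives T = [1 + U₀² sinh²(κa) / (4E(U₀ − E))]⁻¹ = 1/187.7 = 0.00533.

T = 0.00533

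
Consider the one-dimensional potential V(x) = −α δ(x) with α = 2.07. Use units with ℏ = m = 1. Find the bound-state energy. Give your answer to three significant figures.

The bound state is ψ(x) = √κ e^{−κ|x|}. The derivative jump ψ'(0⁺) − ψ'(0⁻) = −(2mα/ℏ²)ψ(0) fixes κ = mα/ℏ² = 2.070.
Then E = −ℏ²κ²/(2m) = −mα²/(2ℏ²) = -2.142.

E = -2.14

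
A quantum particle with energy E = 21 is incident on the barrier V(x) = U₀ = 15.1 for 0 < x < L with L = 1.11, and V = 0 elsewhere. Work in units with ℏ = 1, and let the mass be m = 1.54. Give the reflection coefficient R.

E > U₀: inside the barrier k₂ = √(2m(E − U₀))/ℏ = 4.263, k₂L = 4.732.
Matching at both interfaces gives T⁻¹ = 1 + U₀² sin²(k₂L) / [4E(E − U₀)] = 1.460, hence T = 0.685.
R = 1 − T = 0.315.

R = 0.315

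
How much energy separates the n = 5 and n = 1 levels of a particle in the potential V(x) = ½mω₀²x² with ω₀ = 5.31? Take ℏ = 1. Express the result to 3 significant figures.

E_n = ℏω₀(n + ½), so ΔE = (5 − 1) ℏω₀ = 4 × 5.31 = 21.24.

ΔE = 21.2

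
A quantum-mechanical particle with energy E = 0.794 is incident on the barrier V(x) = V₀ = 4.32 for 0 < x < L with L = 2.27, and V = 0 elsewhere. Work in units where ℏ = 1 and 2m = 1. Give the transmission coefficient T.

Since E < V₀ the interior solution is evanescent with decay constant κ = √(2m(V₀ − E))/ℏ = 1.878.
κL = 4.263, sinh(κL) = 35.49.
The exact tunnelling result is T⁻¹ = 1 + V₀² sinh²(κL) / [4E(V₀ − E)] = 2100, so T = 0.000476.

T = 0.000476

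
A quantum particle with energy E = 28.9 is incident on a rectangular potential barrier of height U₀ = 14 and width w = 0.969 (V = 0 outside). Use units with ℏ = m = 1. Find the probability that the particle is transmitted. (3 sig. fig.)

Above the barrier the interior wavenumber is k₂ = √(2m(E − U₀))/ℏ = 5.459, giving phase k₂w = 5.290.
T = [1 + U₀² sin²(k₂w) / (4E(E − U₀))]⁻¹ = 1/1.080 = 0.926.

T = 0.926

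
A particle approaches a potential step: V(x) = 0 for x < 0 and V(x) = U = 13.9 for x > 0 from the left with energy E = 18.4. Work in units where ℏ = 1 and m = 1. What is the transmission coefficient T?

On each side the TISE gives plane waves with k = √(2m(E − V))/ℏ: k₁ = √(2·1·18.4) = 6.066, k₂ = √(2·1·4.5) = 3.000.
Matching ψ and ψ′ at x = 0 gives r = (k₁ − k₂)/(k₁ + k₂), so R = r² = 0.1144 and T = 1 − R = 0.8856.

T = 0.886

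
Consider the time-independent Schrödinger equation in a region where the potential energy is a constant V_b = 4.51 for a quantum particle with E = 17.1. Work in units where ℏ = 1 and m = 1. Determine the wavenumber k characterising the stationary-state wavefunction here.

k = 5.02

With E > V_b the solution is oscillatory, ψ ∝ e^{±ikx} with k = √(2m(E − V_b))/ℏ.
k = √(2 × 1 × 12.59) = 5.018.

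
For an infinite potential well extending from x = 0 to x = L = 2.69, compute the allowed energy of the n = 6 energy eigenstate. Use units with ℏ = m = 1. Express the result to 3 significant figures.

The infinite-well eigenfunctions ψ_n = √(2/L) sin(nπx/L) vanish at both walls, giving E_n = n²π²ℏ²/(2mL²).
E_6 = 6² × π² / (2 × 1 × 2.69²) = 24.55.

E = 24.6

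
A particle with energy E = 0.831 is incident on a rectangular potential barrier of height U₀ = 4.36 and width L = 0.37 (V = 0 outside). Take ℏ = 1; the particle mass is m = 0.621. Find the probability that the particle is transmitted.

Since E < U₀ the interior solution is evanescent with decay constant κ = √(2m(U₀ − E))/ℏ = 2.094.
κL = 0.7746, sinh(κL) = 0.8544.
Matching ψ, ψ′ at both faces gives T = [1 + U₀² sinh²(κL) / (4E(U₀ − E))]⁻¹ = 1/2.183 = 0.458.

T = 0.458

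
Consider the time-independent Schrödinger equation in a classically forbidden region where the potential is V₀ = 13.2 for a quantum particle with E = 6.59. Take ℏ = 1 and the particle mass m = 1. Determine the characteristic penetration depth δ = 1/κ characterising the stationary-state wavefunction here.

δ = 0.275

Since E < V₀ the TISE in this region is ψ'' = κ²ψ with κ = √(2m(V₀ − E))/ℏ.
κ = √(2 × 1 × 6.61) = 3.636. The penetration depth is δ = 1/κ = 0.275.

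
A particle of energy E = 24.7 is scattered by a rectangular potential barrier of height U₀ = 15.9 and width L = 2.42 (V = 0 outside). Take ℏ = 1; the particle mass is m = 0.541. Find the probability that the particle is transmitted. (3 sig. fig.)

E > U₀: inside the barrier k₂ = √(2m(E − U₀))/ℏ = 3.086, k₂L = 7.467.
Matching at both interfaces gives T⁻¹ = 1 + U₀² sin²(k₂L) / [4E(E − U₀)] = 1.249, hence T = 0.800.

T = 0.800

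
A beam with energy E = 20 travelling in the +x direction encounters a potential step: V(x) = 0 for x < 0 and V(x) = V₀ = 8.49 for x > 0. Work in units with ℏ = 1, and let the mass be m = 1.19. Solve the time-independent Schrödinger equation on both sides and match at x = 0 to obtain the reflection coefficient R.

R = 0.0188

The wavenumbers are k₁ = √(2mE)/ℏ = 6.899 on the left and k₂ = √(2m(E − V₀))/ℏ = 5.234 on the right.
Continuity of ψ and ψ′ at the step yields the reflection amplitude r = (k₁ − k₂)/(k₁ + k₂) = 0.1373; thus R = |r|² = 0.01884, T = 0.9812.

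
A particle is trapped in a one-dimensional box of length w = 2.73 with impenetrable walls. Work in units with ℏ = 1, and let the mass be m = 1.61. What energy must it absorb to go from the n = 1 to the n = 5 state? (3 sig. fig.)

E_n = n²π²ℏ²/(2mw²), so ΔE = (5² − 1²) π²ℏ²/(2mw²).
ΔE = 24 × π² / (2 × 1.61 × 2.73²) = 9.870.

ΔE = 9.87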